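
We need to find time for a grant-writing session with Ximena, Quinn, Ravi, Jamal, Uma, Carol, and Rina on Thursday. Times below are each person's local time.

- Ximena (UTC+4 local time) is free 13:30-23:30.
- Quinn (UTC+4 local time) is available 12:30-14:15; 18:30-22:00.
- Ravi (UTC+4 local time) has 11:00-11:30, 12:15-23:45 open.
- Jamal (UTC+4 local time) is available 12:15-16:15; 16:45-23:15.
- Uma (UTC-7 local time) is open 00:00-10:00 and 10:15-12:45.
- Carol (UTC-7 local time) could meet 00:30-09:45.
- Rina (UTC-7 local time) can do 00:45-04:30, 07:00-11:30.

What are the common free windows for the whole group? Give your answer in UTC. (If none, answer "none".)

Ximena in UTC: 09:30-19:30 (subtract 4h to convert from UTC+4).
Quinn in UTC: 08:30-10:15, 14:30-18:00 (subtract 4h to convert from UTC+4).
Ravi in UTC: 07:00-07:30, 08:15-19:45 (subtract 4h to convert from UTC+4).
Jamal in UTC: 08:15-12:15, 12:45-19:15 (subtract 4h to convert from UTC+4).
Uma in UTC: 07:00-17:00, 17:15-19:45 (add 7h to convert from UTC-7).
Carol in UTC: 07:30-16:45 (add 7h to convert from UTC-7).
Rina in UTC: 07:45-11:30, 14:00-18:30 (add 7h to convert from UTC-7).
Ximena ∩ Quinn: 09:30-10:15, 14:30-18:00.
Ximena ∩ Quinn ∩ Ravi: 09:30-10:15, 14:30-18:00.
Ximena ∩ Quinn ∩ Ravi ∩ Jamal: 09:30-10:15, 14:30-18:00.
Ximena ∩ Quinn ∩ Ravi ∩ Jamal ∩ Uma: 09:30-10:15, 14:30-17:00, 17:15-18:00.
Ximena ∩ Quinn ∩ Ravi ∩ Jamal ∩ Uma ∩ Carol: 09:30-10:15, 14:30-16:45.
Ximena ∩ Quinn ∩ Ravi ∩ Jamal ∩ Uma ∩ Carol ∩ Rina: 09:30-10:15, 14:30-16:45.

09:30-10:15, 14:30-16:45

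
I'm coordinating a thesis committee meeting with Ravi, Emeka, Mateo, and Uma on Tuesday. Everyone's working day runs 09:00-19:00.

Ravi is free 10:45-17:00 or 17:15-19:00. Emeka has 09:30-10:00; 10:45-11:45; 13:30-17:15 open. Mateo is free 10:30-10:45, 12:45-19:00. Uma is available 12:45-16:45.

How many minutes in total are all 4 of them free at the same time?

Ravi ∩ Emeka: 10:45-11:45, 13:30-17:00.
Ravi ∩ Emeka ∩ Mateo: 13:30-17:00.
Ravi ∩ Emeka ∩ Mateo ∩ Uma: 13:30-16:45.
That's a single block of 195 minutes.

195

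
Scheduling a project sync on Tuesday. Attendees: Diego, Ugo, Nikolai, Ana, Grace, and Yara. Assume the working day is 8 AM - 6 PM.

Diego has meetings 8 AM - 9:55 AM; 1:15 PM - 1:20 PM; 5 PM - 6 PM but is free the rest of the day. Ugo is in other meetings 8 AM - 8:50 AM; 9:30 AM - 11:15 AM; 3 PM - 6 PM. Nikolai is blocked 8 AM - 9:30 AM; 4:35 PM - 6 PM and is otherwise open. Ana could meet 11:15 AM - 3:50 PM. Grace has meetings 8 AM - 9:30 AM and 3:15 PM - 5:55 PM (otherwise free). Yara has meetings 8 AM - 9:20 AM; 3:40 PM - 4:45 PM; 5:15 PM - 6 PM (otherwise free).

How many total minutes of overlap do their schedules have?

Diego free: 09:55-13:15, 13:20-17:00 (invert busy blocks within the working day).
Ugo free: 08:50-09:30, 11:15-15:00 (invert busy blocks within the working day).
Nikolai free: 09:30-16:35 (invert busy blocks within the working day).
Ana free: 11:15-15:50.
Grace free: 09:30-15:15, 17:55-18:00 (invert busy blocks within the working day).
Yara free: 09:20-15:40, 16:45-17:15 (invert busy blocks within the working day).
Diego ∩ Ugo: 11:15-13:15, 13:20-15:00.
Diego ∩ Ugo ∩ Nikolai: 11:15-13:15, 13:20-15:00.
Diego ∩ Ugo ∩ Nikolai ∩ Ana: 11:15-13:15, 13:20-15:00.
Diego ∩ Ugo ∩ Nikolai ∩ Ana ∩ Grace: 11:15-13:15, 13:20-15:00.
Diego ∩ Ugo ∩ Nikolai ∩ Ana ∩ Grace ∩ Yara: 11:15-13:15, 13:20-15:00.
Summing the common windows: 120 + 100 = 220 minutes.

220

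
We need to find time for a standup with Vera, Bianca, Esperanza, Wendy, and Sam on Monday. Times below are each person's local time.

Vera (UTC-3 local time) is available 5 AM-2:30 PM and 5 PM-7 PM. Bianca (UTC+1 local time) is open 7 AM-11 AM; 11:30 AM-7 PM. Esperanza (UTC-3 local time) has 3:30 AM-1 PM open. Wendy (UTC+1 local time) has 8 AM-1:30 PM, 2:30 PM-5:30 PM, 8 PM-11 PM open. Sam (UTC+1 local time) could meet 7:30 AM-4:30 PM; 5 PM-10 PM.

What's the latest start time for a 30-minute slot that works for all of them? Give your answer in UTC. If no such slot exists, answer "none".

15:00

Vera in UTC: 08:00-17:30, 20:00-22:00 (add 3h to convert from UTC-3).
Bianca in UTC: 06:00-10:00, 10:30-18:00 (subtract 1h to convert from UTC+1).
Esperanza in UTC: 06:30-16:00 (add 3h to convert from UTC-3).
Wendy in UTC: 07:00-12:30, 13:30-16:30, 19:00-22:00 (subtract 1h to convert from UTC+1).
Sam in UTC: 06:30-15:30, 16:00-21:00 (subtract 1h to convert from UTC+1).
Vera ∩ Bianca: 08:00-10:00, 10:30-17:30.
Vera ∩ Bianca ∩ Esperanza: 08:00-10:00, 10:30-16:00.
Vera ∩ Bianca ∩ Esperanza ∩ Wendy: 08:00-10:00, 10:30-12:30, 13:30-16:00.
Vera ∩ Bianca ∩ Esperanza ∩ Wendy ∩ Sam: 08:00-10:00, 10:30-12:30, 13:30-15:30.
Those are the intersection windows.
The last common window of at least 30 minutes is 13:30-15:30; a 30-minute meeting can start as late as 15:00 and still end by 15:30.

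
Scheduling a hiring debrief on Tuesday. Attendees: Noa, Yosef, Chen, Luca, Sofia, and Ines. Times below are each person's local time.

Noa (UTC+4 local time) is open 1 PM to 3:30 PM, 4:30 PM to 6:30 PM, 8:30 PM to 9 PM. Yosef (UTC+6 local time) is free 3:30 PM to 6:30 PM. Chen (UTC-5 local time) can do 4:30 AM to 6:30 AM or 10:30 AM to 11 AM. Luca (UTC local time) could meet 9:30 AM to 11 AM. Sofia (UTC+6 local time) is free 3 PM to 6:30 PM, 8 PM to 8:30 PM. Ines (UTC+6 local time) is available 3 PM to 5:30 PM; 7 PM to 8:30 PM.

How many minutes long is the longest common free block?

Noa in UTC: 09:00-11:30, 12:30-14:30, 16:30-17:00 (subtract 4h to convert from UTC+4).
Yosef in UTC: 09:30-12:30 (subtract 6h to convert from UTC+6).
Chen in UTC: 09:30-11:30, 15:30-16:00 (add 5h to convert from UTC-5).
Luca in UTC: 09:30-11:00.
Sofia in UTC: 09:00-12:30, 14:00-14:30 (subtract 6h to convert from UTC+6).
Ines in UTC: 09:00-11:30, 13:00-14:30 (subtract 6h to convert from UTC+6).
Noa ∩ Yosef: 09:30-11:30.
Noa ∩ Yosef ∩ Chen: 09:30-11:30.
Noa ∩ Yosef ∩ Chen ∩ Luca: 09:30-11:00.
Noa ∩ Yosef ∩ Chen ∩ Luca ∩ Sofia: 09:30-11:00.
Noa ∩ Yosef ∩ Chen ∩ Luca ∩ Sofia ∩ Ines: 09:30-11:00.
Those are the intersection windows.
The longest is 09:30-11:00 at 90 minutes.

90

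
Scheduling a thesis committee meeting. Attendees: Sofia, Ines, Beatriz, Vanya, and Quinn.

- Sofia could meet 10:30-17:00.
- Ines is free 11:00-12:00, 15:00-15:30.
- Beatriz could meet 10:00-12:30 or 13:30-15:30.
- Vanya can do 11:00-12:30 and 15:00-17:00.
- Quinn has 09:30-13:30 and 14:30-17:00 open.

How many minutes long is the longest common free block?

Sofia ∩ Ines: 11:00-12:00, 15:00-15:30.
Sofia ∩ Ines ∩ Beatriz: 11:00-12:00, 15:00-15:30.
Sofia ∩ Ines ∩ Beatriz ∩ Vanya: 11:00-12:00, 15:00-15:30.
Sofia ∩ Ines ∩ Beatriz ∩ Vanya ∩ Quinn: 11:00-12:00, 15:00-15:30.
The longest is 11:00-12:00 at 60 minutes.

60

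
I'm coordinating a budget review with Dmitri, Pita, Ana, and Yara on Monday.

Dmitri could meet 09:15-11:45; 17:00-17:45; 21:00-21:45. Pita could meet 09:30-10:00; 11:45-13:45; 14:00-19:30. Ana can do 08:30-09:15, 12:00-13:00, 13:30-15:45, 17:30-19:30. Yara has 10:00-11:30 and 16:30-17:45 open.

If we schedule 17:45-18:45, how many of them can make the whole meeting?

Pita and Ana can make the full 17:45-18:45 slot — that's 2.

2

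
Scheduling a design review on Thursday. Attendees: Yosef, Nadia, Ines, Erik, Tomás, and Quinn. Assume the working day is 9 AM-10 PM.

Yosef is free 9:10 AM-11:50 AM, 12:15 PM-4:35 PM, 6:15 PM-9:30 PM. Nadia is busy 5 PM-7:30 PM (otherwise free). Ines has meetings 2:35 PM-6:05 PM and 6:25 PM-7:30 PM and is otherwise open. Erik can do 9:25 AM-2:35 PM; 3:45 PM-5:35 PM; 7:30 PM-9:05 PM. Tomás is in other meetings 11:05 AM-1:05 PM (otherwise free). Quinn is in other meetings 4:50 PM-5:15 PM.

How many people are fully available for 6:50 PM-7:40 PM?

3

Yosef free: 09:10-11:50, 12:15-16:35, 18:15-21:30.
Nadia free: 09:00-17:00, 19:30-22:00 (invert busy blocks within the working day).
Ines free: 09:00-14:35, 18:05-18:25, 19:30-22:00 (invert busy blocks within the working day).
Erik free: 09:25-14:35, 15:45-17:35, 19:30-21:05.
Tomás free: 09:00-11:05, 13:05-22:00 (invert busy blocks within the working day).
Quinn free: 09:00-16:50, 17:15-22:00 (invert busy blocks within the working day).
Yosef, Tomás, and Quinn can make the full 18:50-19:40 slot — that's 3.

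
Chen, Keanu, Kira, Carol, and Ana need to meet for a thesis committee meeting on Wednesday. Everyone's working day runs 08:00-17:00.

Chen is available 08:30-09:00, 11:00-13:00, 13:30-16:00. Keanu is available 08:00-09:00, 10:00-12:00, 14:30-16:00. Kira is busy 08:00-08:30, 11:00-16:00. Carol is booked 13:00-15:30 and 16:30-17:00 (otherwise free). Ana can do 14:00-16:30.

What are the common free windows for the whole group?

none

Chen free: 08:30-09:00, 11:00-13:00, 13:30-16:00.
Keanu free: 08:00-09:00, 10:00-12:00, 14:30-16:00.
Kira free: 08:30-11:00, 16:00-17:00 (invert busy blocks within the working day).
Carol free: 08:00-13:00, 15:30-16:30 (invert busy blocks within the working day).
Ana free: 14:00-16:30.
Chen ∩ Keanu: 08:30-09:00, 11:00-12:00, 14:30-16:00.
Chen ∩ Keanu ∩ Kira: 08:30-09:00.
Chen ∩ Keanu ∩ Kira ∩ Carol: 08:30-09:00.
Chen ∩ Keanu ∩ Kira ∩ Carol ∩ Ana: ∅.
There is no time when everyone is free.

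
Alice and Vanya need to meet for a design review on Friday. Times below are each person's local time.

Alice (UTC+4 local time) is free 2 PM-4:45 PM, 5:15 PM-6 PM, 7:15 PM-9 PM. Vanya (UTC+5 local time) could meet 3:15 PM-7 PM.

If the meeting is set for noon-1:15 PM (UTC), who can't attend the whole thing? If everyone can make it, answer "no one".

Alice in UTC: 10:00-12:45, 13:15-14:00, 15:15-17:00 (subtract 4h to convert from UTC+4).
Vanya in UTC: 10:15-14:00 (subtract 5h to convert from UTC+5).
Alice: not fully free for 12:00-13:15. Vanya: free for 12:00-13:15.

Alice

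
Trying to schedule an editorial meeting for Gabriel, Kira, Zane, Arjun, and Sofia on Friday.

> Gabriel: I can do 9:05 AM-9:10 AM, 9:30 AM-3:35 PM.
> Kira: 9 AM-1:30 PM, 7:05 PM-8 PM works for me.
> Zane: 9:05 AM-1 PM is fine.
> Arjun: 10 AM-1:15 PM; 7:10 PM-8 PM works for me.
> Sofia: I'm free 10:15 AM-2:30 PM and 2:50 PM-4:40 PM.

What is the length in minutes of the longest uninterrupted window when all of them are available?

165

Gabriel ∩ Kira: 09:05-09:10, 09:30-13:30.
Gabriel ∩ Kira ∩ Zane: 09:05-09:10, 09:30-13:00.
Gabriel ∩ Kira ∩ Zane ∩ Arjun: 10:00-13:00.
Gabriel ∩ Kira ∩ Zane ∩ Arjun ∩ Sofia: 10:15-13:00.
Those are the intersection windows.
The longest is 10:15-13:00 at 165 minutes.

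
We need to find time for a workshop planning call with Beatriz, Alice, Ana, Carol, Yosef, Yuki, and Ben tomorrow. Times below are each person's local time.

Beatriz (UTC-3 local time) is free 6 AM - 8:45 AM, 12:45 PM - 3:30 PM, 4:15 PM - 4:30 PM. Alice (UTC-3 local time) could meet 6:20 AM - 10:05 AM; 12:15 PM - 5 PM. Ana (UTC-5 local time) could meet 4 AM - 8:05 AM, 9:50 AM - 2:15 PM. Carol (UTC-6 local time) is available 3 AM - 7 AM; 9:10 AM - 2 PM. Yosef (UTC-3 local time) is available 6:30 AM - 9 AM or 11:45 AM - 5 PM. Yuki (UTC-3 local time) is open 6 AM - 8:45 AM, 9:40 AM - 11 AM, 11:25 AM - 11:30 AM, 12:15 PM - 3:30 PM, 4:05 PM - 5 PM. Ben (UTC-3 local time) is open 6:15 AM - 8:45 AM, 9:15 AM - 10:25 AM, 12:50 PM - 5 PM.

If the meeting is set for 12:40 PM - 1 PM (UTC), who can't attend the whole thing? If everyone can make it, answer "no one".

Beatriz, Yosef

Beatriz in UTC: 09:00-11:45, 15:45-18:30, 19:15-19:30 (add 3h to convert from UTC-3).
Alice in UTC: 09:20-13:05, 15:15-20:00 (add 3h to convert from UTC-3).
Ana in UTC: 09:00-13:05, 14:50-19:15 (add 5h to convert from UTC-5).
Carol in UTC: 09:00-13:00, 15:10-20:00 (add 6h to convert from UTC-6).
Yosef in UTC: 09:30-12:00, 14:45-20:00 (add 3h to convert from UTC-3).
Yuki in UTC: 09:00-11:45, 12:40-14:00, 14:25-14:30, 15:15-18:30, 19:05-20:00 (add 3h to convert from UTC-3).
Ben in UTC: 09:15-11:45, 12:15-13:25, 15:50-20:00 (add 3h to convert from UTC-3).
Beatriz: not fully free for 12:40-13:00. Alice: free for 12:40-13:00. Ana: free for 12:40-13:00. Carol: free for 12:40-13:00. Yosef: not fully free for 12:40-13:00. Yuki: free for 12:40-13:00. Ben: free for 12:40-13:00.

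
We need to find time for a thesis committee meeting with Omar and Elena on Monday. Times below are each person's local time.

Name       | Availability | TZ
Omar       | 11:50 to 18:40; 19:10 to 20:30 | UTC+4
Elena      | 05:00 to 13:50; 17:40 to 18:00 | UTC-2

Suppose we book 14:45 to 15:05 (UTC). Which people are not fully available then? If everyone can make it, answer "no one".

Omar in UTC: 07:50-14:40, 15:10-16:30 (subtract 4h to convert from UTC+4).
Elena in UTC: 07:00-15:50, 19:40-20:00 (add 2h to convert from UTC-2).
Omar: not fully free for 14:45-15:05. Elena: free for 14:45-15:05.

Omar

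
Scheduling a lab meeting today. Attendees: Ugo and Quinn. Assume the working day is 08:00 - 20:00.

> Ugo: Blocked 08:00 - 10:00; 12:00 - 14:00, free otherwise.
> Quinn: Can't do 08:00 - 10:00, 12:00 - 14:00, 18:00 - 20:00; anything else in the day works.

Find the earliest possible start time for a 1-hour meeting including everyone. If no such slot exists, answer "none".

Ugo free: 10:00-12:00, 14:00-20:00 (invert busy blocks within the working day).
Quinn free: 10:00-12:00, 14:00-18:00 (invert busy blocks within the working day).
Ugo ∩ Quinn: 10:00-12:00, 14:00-18:00.
So the common availability across everyone is 10:00-12:00, 14:00-18:00.
The first common window of at least 60 minutes is 10:00-12:00, so the earliest start is 10:00.

10:00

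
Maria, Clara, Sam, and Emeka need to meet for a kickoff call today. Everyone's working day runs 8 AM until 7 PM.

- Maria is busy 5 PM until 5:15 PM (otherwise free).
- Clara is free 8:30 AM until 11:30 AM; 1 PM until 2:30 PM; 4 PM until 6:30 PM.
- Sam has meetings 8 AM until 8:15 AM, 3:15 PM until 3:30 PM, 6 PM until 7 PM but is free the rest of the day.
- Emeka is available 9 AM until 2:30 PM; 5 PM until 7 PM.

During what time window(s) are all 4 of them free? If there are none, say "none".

Maria free: 08:00-17:00, 17:15-19:00 (invert busy blocks within the working day).
Clara free: 08:30-11:30, 13:00-14:30, 16:00-18:30.
Sam free: 08:15-15:15, 15:30-18:00 (invert busy blocks within the working day).
Emeka free: 09:00-14:30, 17:00-19:00.
Maria ∩ Clara: 08:30-11:30, 13:00-14:30, 16:00-17:00, 17:15-18:30.
Maria ∩ Clara ∩ Sam: 08:30-11:30, 13:00-14:30, 16:00-17:00, 17:15-18:00.
Maria ∩ Clara ∩ Sam ∩ Emeka: 09:00-11:30, 13:00-14:30, 17:15-18:00.
Those are the intersection windows.

09:00-11:30, 13:00-14:30, 17:15-18:00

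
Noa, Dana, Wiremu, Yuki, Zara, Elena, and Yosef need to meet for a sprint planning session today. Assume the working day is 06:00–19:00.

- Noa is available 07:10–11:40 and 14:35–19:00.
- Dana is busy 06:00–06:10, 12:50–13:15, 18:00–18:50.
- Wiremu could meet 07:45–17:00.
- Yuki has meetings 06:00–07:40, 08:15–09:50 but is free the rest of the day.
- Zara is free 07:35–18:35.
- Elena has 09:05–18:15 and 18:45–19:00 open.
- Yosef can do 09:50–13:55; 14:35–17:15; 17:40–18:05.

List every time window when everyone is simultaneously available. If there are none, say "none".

Noa free: 07:10-11:40, 14:35-19:00.
Dana free: 06:10-12:50, 13:15-18:00, 18:50-19:00 (invert busy blocks within the working day).
Wiremu free: 07:45-17:00.
Yuki free: 07:40-08:15, 09:50-19:00 (invert busy blocks within the working day).
Zara free: 07:35-18:35.
Elena free: 09:05-18:15, 18:45-19:00.
Yosef free: 09:50-13:55, 14:35-17:15, 17:40-18:05.
Noa ∩ Dana: 07:10-11:40, 14:35-18:00, 18:50-19:00.
Noa ∩ Dana ∩ Wiremu: 07:45-11:40, 14:35-17:00.
Noa ∩ Dana ∩ Wiremu ∩ Yuki: 07:45-08:15, 09:50-11:40, 14:35-17:00.
Noa ∩ Dana ∩ Wiremu ∩ Yuki ∩ Zara: 07:45-08:15, 09:50-11:40, 14:35-17:00.
Noa ∩ Dana ∩ Wiremu ∩ Yuki ∩ Zara ∩ Elena: 09:50-11:40, 14:35-17:00.
Noa ∩ Dana ∩ Wiremu ∩ Yuki ∩ Zara ∩ Elena ∩ Yosef: 09:50-11:40, 14:35-17:00.

09:50-11:40, 14:35-17:00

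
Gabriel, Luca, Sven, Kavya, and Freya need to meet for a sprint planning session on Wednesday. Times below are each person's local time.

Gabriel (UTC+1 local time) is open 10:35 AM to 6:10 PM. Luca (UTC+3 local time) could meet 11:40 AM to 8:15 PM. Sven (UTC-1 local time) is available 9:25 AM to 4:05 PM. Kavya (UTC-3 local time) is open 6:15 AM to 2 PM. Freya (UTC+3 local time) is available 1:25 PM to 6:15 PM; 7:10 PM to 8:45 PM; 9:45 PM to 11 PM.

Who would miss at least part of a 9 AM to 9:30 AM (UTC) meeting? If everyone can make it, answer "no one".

Freya, Gabriel, Kavya, Sven

Gabriel in UTC: 09:35-17:10 (subtract 1h to convert from UTC+1).
Luca in UTC: 08:40-17:15 (subtract 3h to convert from UTC+3).
Sven in UTC: 10:25-17:05 (add 1h to convert from UTC-1).
Kavya in UTC: 09:15-17:00 (add 3h to convert from UTC-3).
Freya in UTC: 10:25-15:15, 16:10-17:45, 18:45-20:00 (subtract 3h to convert from UTC+3).
Gabriel: not fully free for 09:00-09:30. Luca: free for 09:00-09:30. Sven: not fully free for 09:00-09:30. Kavya: not fully free for 09:00-09:30. Freya: not fully free for 09:00-09:30.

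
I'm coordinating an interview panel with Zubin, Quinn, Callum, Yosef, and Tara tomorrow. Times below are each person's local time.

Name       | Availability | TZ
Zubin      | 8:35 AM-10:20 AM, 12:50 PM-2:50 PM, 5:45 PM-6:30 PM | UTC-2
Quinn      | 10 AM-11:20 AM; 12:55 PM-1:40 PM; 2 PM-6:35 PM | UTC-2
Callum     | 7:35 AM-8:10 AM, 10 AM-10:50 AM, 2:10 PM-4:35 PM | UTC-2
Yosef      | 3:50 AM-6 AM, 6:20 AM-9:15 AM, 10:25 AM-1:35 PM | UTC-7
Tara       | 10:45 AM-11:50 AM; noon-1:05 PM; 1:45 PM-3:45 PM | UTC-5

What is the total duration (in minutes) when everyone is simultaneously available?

5

Zubin in UTC: 10:35-12:20, 14:50-16:50, 19:45-20:30 (add 2h to convert from UTC-2).
Quinn in UTC: 12:00-13:20, 14:55-15:40, 16:00-20:35 (add 2h to convert from UTC-2).
Callum in UTC: 09:35-10:10, 12:00-12:50, 16:10-18:35 (add 2h to convert from UTC-2).
Yosef in UTC: 10:50-13:00, 13:20-16:15, 17:25-20:35 (add 7h to convert from UTC-7).
Tara in UTC: 15:45-16:50, 17:00-18:05, 18:45-20:45 (add 5h to convert from UTC-5).
Zubin ∩ Quinn: 12:00-12:20, 14:55-15:40, 16:00-16:50, 19:45-20:30.
Zubin ∩ Quinn ∩ Callum: 12:00-12:20, 16:10-16:50.
Zubin ∩ Quinn ∩ Callum ∩ Yosef: 12:00-12:20, 16:10-16:15.
Zubin ∩ Quinn ∩ Callum ∩ Yosef ∩ Tara: 16:10-16:15.
That's a single block of 5 minutes.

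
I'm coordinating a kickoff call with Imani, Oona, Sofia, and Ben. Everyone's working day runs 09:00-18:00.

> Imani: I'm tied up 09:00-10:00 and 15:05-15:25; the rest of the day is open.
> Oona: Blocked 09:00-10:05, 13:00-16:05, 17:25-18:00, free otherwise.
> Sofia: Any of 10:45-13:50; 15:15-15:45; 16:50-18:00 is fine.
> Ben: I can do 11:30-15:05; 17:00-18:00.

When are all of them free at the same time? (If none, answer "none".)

Imani free: 10:00-15:05, 15:25-18:00 (invert busy blocks within the working day).
Oona free: 10:05-13:00, 16:05-17:25 (invert busy blocks within the working day).
Sofia free: 10:45-13:50, 15:15-15:45, 16:50-18:00.
Ben free: 11:30-15:05, 17:00-18:00.
Imani ∩ Oona: 10:05-13:00, 16:05-17:25.
Imani ∩ Oona ∩ Sofia: 10:45-13:00, 16:50-17:25.
Imani ∩ Oona ∩ Sofia ∩ Ben: 11:30-13:00, 17:00-17:25.

11:30-13:00, 17:00-17:25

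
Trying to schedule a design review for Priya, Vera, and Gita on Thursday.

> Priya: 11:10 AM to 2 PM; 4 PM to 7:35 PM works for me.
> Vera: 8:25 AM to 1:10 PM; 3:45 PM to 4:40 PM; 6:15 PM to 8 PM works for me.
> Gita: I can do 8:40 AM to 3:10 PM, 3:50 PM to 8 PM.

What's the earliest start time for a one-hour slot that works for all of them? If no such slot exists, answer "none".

11:10

Priya ∩ Vera: 11:10-13:10, 16:00-16:40, 18:15-19:35.
Priya ∩ Vera ∩ Gita: 11:10-13:10, 16:00-16:40, 18:15-19:35.
The first common window of at least 60 minutes is 11:10-13:10, so the earliest start is 11:10.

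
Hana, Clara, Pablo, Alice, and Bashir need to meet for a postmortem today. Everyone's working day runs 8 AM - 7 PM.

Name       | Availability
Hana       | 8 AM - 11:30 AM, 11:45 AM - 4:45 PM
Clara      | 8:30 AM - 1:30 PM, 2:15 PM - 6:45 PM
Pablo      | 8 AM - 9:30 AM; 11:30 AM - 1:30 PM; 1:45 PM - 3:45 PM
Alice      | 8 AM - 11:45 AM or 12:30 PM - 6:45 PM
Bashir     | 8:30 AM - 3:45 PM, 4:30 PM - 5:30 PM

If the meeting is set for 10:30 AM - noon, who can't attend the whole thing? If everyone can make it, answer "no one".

Alice, Hana, Pablo

Hana: not fully free for 10:30-12:00. Clara: free for 10:30-12:00. Pablo: not fully free for 10:30-12:00. Alice: not fully free for 10:30-12:00. Bashir: free for 10:30-12:00.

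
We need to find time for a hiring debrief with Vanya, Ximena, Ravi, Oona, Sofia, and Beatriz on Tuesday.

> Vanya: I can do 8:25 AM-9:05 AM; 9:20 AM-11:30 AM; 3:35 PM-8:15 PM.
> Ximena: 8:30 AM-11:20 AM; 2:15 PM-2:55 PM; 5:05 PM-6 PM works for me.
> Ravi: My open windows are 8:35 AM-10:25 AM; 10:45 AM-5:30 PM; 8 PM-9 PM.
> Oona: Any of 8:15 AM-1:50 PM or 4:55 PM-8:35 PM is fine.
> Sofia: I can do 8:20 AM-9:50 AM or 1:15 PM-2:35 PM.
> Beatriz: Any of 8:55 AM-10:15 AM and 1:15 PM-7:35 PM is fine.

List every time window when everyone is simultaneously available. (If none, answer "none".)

Vanya ∩ Ximena: 08:30-09:05, 09:20-11:20, 17:05-18:00.
Vanya ∩ Ximena ∩ Ravi: 08:35-09:05, 09:20-10:25, 10:45-11:20, 17:05-17:30.
Vanya ∩ Ximena ∩ Ravi ∩ Oona: 08:35-09:05, 09:20-10:25, 10:45-11:20, 17:05-17:30.
Vanya ∩ Ximena ∩ Ravi ∩ Oona ∩ Sofia: 08:35-09:05, 09:20-09:50.
Vanya ∩ Ximena ∩ Ravi ∩ Oona ∩ Sofia ∩ Beatriz: 08:55-09:05, 09:20-09:50.

08:55-09:05, 09:20-09:50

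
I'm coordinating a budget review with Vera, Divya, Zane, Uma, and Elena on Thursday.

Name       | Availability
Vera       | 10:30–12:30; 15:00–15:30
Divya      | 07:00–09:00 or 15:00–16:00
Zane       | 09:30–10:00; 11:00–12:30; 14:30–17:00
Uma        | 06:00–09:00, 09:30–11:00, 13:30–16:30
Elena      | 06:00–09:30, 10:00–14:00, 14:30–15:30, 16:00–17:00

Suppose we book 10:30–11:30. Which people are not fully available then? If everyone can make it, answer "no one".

Divya, Uma, Zane

Vera: free for 10:30-11:30. Divya: not fully free for 10:30-11:30. Zane: not fully free for 10:30-11:30. Uma: not fully free for 10:30-11:30. Elena: free for 10:30-11:30.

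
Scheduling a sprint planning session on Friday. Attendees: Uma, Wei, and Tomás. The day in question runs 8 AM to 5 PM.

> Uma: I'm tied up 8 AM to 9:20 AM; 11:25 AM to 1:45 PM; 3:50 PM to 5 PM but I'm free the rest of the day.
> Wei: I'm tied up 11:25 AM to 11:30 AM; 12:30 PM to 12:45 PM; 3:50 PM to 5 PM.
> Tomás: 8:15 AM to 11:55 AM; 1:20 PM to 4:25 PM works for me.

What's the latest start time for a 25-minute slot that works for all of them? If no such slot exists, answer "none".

15:25

Uma free: 09:20-11:25, 13:45-15:50 (invert busy blocks within the working day).
Wei free: 08:00-11:25, 11:30-12:30, 12:45-15:50 (invert busy blocks within the working day).
Tomás free: 08:15-11:55, 13:20-16:25.
Uma ∩ Wei: 09:20-11:25, 13:45-15:50.
Uma ∩ Wei ∩ Tomás: 09:20-11:25, 13:45-15:50.
Those are the intersection windows.
The last common window of at least 25 minutes is 13:45-15:50; a 25-minute meeting can start as late as 15:25 and still end by 15:50.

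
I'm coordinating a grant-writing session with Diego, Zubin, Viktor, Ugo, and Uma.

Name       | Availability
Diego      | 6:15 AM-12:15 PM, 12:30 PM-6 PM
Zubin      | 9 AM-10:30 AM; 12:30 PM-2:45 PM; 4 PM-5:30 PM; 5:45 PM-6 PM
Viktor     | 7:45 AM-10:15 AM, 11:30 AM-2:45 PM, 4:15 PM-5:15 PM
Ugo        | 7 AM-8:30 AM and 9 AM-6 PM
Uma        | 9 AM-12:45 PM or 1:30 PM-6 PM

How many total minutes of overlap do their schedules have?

Diego ∩ Zubin: 09:00-10:30, 12:30-14:45, 16:00-17:30, 17:45-18:00.
Diego ∩ Zubin ∩ Viktor: 09:00-10:15, 12:30-14:45, 16:15-17:15.
Diego ∩ Zubin ∩ Viktor ∩ Ugo: 09:00-10:15, 12:30-14:45, 16:15-17:15.
Diego ∩ Zubin ∩ Viktor ∩ Ugo ∩ Uma: 09:00-10:15, 12:30-12:45, 13:30-14:45, 16:15-17:15.
Those are the intersection windows.
Summing the common windows: 75 + 15 + 75 + 60 = 225 minutes.

225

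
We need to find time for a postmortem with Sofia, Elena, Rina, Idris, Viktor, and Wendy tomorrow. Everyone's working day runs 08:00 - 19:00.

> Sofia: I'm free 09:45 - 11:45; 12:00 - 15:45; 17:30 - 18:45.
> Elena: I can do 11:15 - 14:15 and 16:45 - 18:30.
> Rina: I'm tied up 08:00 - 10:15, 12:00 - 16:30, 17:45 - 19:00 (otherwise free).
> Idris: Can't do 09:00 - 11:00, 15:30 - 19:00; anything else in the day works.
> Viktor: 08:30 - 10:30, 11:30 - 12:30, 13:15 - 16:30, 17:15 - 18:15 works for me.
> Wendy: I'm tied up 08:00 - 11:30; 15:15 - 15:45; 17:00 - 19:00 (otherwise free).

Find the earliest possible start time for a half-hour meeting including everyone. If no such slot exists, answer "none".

Sofia free: 09:45-11:45, 12:00-15:45, 17:30-18:45.
Elena free: 11:15-14:15, 16:45-18:30.
Rina free: 10:15-12:00, 16:30-17:45 (invert busy blocks within the working day).
Idris free: 08:00-09:00, 11:00-15:30 (invert busy blocks within the working day).
Viktor free: 08:30-10:30, 11:30-12:30, 13:15-16:30, 17:15-18:15.
Wendy free: 11:30-15:15, 15:45-17:00 (invert busy blocks within the working day).
Sofia ∩ Elena: 11:15-11:45, 12:00-14:15, 17:30-18:30.
Sofia ∩ Elena ∩ Rina: 11:15-11:45, 17:30-17:45.
Sofia ∩ Elena ∩ Rina ∩ Idris: 11:15-11:45.
Sofia ∩ Elena ∩ Rina ∩ Idris ∩ Viktor: 11:30-11:45.
Sofia ∩ Elena ∩ Rina ∩ Idris ∩ Viktor ∩ Wendy: 11:30-11:45.
No common window is at least 30 minutes long.

none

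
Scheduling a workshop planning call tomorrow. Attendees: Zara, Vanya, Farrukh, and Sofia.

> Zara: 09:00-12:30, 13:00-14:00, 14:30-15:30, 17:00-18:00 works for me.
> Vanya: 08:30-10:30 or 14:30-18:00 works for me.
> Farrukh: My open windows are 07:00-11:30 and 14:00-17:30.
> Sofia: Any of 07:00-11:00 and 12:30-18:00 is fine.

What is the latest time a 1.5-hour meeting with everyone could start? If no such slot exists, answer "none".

Zara ∩ Vanya: 09:00-10:30, 14:30-15:30, 17:00-18:00.
Zara ∩ Vanya ∩ Farrukh: 09:00-10:30, 14:30-15:30, 17:00-17:30.
Zara ∩ Vanya ∩ Farrukh ∩ Sofia: 09:00-10:30, 14:30-15:30, 17:00-17:30.
The last common window of at least 90 minutes is 09:00-10:30; a 90-minute meeting can start as late as 09:00 and still end by 10:30.

09:00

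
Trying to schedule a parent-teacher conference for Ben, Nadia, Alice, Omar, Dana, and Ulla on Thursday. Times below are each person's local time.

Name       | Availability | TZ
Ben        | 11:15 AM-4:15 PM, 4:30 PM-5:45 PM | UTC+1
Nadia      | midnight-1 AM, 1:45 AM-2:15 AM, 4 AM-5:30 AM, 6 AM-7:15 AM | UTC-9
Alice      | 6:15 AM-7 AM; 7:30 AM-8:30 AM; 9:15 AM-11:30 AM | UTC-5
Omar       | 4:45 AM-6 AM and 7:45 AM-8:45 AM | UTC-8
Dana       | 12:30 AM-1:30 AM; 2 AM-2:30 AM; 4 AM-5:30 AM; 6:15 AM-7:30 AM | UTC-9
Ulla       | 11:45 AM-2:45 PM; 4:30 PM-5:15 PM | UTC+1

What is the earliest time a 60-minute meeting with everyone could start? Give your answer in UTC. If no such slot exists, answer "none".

none

Ben in UTC: 10:15-15:15, 15:30-16:45 (subtract 1h to convert from UTC+1).
Nadia in UTC: 09:00-10:00, 10:45-11:15, 13:00-14:30, 15:00-16:15 (add 9h to convert from UTC-9).
Alice in UTC: 11:15-12:00, 12:30-13:30, 14:15-16:30 (add 5h to convert from UTC-5).
Omar in UTC: 12:45-14:00, 15:45-16:45 (add 8h to convert from UTC-8).
Dana in UTC: 09:30-10:30, 11:00-11:30, 13:00-14:30, 15:15-16:30 (add 9h to convert from UTC-9).
Ulla in UTC: 10:45-13:45, 15:30-16:15 (subtract 1h to convert from UTC+1).
Ben ∩ Nadia: 10:45-11:15, 13:00-14:30, 15:00-15:15, 15:30-16:15.
Ben ∩ Nadia ∩ Alice: 13:00-13:30, 14:15-14:30, 15:00-15:15, 15:30-16:15.
Ben ∩ Nadia ∩ Alice ∩ Omar: 13:00-13:30, 15:45-16:15.
Ben ∩ Nadia ∩ Alice ∩ Omar ∩ Dana: 13:00-13:30, 15:45-16:15.
Ben ∩ Nadia ∩ Alice ∩ Omar ∩ Dana ∩ Ulla: 13:00-13:30, 15:45-16:15.
No common window is at least 60 minutes long.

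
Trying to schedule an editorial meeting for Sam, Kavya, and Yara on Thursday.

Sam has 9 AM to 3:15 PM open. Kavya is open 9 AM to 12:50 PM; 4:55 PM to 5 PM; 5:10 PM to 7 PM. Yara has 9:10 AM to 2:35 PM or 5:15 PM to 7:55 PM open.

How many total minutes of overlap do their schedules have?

Sam ∩ Kavya: 09:00-12:50.
Sam ∩ Kavya ∩ Yara: 09:10-12:50.
Those are the intersection windows.
That's a single block of 220 minutes.

220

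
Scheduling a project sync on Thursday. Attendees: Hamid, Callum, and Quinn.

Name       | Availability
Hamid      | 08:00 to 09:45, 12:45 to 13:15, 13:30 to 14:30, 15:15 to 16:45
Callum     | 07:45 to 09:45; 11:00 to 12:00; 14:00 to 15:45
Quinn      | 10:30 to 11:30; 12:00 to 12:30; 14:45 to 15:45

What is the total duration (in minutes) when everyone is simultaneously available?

30

Hamid ∩ Callum: 08:00-09:45, 14:00-14:30, 15:15-15:45.
Hamid ∩ Callum ∩ Quinn: 15:15-15:45.
That's a single block of 30 minutes.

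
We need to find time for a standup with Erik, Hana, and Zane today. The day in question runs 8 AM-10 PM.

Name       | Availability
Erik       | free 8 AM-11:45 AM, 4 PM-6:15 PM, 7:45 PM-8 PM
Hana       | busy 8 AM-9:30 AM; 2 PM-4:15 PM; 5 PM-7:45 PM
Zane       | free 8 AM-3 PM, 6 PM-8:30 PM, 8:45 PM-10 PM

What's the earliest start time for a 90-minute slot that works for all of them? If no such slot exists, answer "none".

Erik free: 08:00-11:45, 16:00-18:15, 19:45-20:00.
Hana free: 09:30-14:00, 16:15-17:00, 19:45-22:00 (invert busy blocks within the working day).
Zane free: 08:00-15:00, 18:00-20:30, 20:45-22:00.
Erik ∩ Hana: 09:30-11:45, 16:15-17:00, 19:45-20:00.
Erik ∩ Hana ∩ Zane: 09:30-11:45, 19:45-20:00.
The first common window of at least 90 minutes is 09:30-11:45, so the earliest start is 09:30.

09:30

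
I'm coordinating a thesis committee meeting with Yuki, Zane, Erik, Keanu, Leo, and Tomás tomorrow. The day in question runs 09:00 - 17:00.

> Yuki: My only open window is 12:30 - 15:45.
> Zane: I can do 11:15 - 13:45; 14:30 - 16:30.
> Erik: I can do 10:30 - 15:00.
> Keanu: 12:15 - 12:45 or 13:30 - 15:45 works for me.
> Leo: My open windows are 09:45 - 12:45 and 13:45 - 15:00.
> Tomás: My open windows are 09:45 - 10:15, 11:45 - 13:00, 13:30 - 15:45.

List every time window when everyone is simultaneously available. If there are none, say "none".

12:30-12:45, 14:30-15:00

Yuki ∩ Zane: 12:30-13:45, 14:30-15:45.
Yuki ∩ Zane ∩ Erik: 12:30-13:45, 14:30-15:00.
Yuki ∩ Zane ∩ Erik ∩ Keanu: 12:30-12:45, 13:30-13:45, 14:30-15:00.
Yuki ∩ Zane ∩ Erik ∩ Keanu ∩ Leo: 12:30-12:45, 14:30-15:00.
Yuki ∩ Zane ∩ Erik ∩ Keanu ∩ Leo ∩ Tomás: 12:30-12:45, 14:30-15:00.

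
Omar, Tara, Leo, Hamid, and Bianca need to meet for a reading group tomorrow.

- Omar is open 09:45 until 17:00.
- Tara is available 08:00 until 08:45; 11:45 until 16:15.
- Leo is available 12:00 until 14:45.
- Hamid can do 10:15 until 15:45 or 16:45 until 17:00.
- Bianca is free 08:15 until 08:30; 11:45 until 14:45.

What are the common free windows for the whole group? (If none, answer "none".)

12:00-14:45

Omar ∩ Tara: 11:45-16:15.
Omar ∩ Tara ∩ Leo: 12:00-14:45.
Omar ∩ Tara ∩ Leo ∩ Hamid: 12:00-14:45.
Omar ∩ Tara ∩ Leo ∩ Hamid ∩ Bianca: 12:00-14:45.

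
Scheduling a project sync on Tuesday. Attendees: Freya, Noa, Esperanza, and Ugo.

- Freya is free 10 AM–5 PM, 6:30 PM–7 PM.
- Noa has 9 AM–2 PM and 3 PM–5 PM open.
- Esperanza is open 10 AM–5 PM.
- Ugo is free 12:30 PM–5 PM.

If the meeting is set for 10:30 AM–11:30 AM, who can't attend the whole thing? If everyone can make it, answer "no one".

Ugo

Freya: free for 10:30-11:30. Noa: free for 10:30-11:30. Esperanza: free for 10:30-11:30. Ugo: not fully free for 10:30-11:30.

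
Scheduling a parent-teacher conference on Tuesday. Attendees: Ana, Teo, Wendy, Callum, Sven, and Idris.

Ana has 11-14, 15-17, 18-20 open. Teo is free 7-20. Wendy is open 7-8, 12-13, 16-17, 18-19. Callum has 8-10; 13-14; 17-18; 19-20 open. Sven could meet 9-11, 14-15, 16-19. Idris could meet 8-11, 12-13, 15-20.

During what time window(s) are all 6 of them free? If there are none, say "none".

Ana ∩ Teo: 11:00-14:00, 15:00-17:00, 18:00-20:00.
Ana ∩ Teo ∩ Wendy: 12:00-13:00, 16:00-17:00, 18:00-19:00.
Ana ∩ Teo ∩ Wendy ∩ Callum: ∅.
Ana ∩ Teo ∩ Wendy ∩ Callum ∩ Sven: ∅.
Ana ∩ Teo ∩ Wendy ∩ Callum ∩ Sven ∩ Idris: ∅.
There is no time when everyone is free.

none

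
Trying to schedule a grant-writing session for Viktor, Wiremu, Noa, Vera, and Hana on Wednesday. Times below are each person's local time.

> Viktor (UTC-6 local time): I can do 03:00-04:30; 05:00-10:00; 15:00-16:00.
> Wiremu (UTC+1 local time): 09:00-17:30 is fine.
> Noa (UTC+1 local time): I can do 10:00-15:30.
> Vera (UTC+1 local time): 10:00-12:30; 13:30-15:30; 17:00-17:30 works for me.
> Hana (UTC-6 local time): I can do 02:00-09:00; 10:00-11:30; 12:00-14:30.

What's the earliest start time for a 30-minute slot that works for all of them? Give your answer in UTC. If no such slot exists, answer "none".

Viktor in UTC: 09:00-10:30, 11:00-16:00, 21:00-22:00 (add 6h to convert from UTC-6).
Wiremu in UTC: 08:00-16:30 (subtract 1h to convert from UTC+1).
Noa in UTC: 09:00-14:30 (subtract 1h to convert from UTC+1).
Vera in UTC: 09:00-11:30, 12:30-14:30, 16:00-16:30 (subtract 1h to convert from UTC+1).
Hana in UTC: 08:00-15:00, 16:00-17:30, 18:00-20:30 (add 6h to convert from UTC-6).
Viktor ∩ Wiremu: 09:00-10:30, 11:00-16:00.
Viktor ∩ Wiremu ∩ Noa: 09:00-10:30, 11:00-14:30.
Viktor ∩ Wiremu ∩ Noa ∩ Vera: 09:00-10:30, 11:00-11:30, 12:30-14:30.
Viktor ∩ Wiremu ∩ Noa ∩ Vera ∩ Hana: 09:00-10:30, 11:00-11:30, 12:30-14:30.
Those are the intersection windows.
The first common window of at least 30 minutes is 09:00-10:30, so the earliest start is 09:00.

09:00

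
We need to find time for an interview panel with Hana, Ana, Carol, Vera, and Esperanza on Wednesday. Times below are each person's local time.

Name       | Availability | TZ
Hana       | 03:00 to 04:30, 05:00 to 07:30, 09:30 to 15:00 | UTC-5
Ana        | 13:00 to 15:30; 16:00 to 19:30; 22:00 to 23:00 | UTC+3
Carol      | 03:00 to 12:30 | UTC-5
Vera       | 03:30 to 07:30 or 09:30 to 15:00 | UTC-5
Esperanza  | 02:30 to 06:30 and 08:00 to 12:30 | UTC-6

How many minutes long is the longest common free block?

150

Hana in UTC: 08:00-09:30, 10:00-12:30, 14:30-20:00 (add 5h to convert from UTC-5).
Ana in UTC: 10:00-12:30, 13:00-16:30, 19:00-20:00 (subtract 3h to convert from UTC+3).
Carol in UTC: 08:00-17:30 (add 5h to convert from UTC-5).
Vera in UTC: 08:30-12:30, 14:30-20:00 (add 5h to convert from UTC-5).
Esperanza in UTC: 08:30-12:30, 14:00-18:30 (add 6h to convert from UTC-6).
Hana ∩ Ana: 10:00-12:30, 14:30-16:30, 19:00-20:00.
Hana ∩ Ana ∩ Carol: 10:00-12:30, 14:30-16:30.
Hana ∩ Ana ∩ Carol ∩ Vera: 10:00-12:30, 14:30-16:30.
Hana ∩ Ana ∩ Carol ∩ Vera ∩ Esperanza: 10:00-12:30, 14:30-16:30.
Those are the intersection windows.
The longest is 10:00-12:30 at 150 minutes.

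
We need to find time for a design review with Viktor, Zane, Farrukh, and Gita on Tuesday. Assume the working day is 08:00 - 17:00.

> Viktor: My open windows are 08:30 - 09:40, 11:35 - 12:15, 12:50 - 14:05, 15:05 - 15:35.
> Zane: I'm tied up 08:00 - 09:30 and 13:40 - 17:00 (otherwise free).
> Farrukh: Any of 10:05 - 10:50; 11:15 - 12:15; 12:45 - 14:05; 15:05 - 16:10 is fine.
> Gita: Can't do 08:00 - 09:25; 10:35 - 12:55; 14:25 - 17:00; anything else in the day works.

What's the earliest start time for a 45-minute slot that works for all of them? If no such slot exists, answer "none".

12:55

Viktor free: 08:30-09:40, 11:35-12:15, 12:50-14:05, 15:05-15:35.
Zane free: 09:30-13:40 (invert busy blocks within the working day).
Farrukh free: 10:05-10:50, 11:15-12:15, 12:45-14:05, 15:05-16:10.
Gita free: 09:25-10:35, 12:55-14:25 (invert busy blocks within the working day).
Viktor ∩ Zane: 09:30-09:40, 11:35-12:15, 12:50-13:40.
Viktor ∩ Zane ∩ Farrukh: 11:35-12:15, 12:50-13:40.
Viktor ∩ Zane ∩ Farrukh ∩ Gita: 12:55-13:40.
Those are the intersection windows.
The first common window of at least 45 minutes is 12:55-13:40, so the earliest start is 12:55.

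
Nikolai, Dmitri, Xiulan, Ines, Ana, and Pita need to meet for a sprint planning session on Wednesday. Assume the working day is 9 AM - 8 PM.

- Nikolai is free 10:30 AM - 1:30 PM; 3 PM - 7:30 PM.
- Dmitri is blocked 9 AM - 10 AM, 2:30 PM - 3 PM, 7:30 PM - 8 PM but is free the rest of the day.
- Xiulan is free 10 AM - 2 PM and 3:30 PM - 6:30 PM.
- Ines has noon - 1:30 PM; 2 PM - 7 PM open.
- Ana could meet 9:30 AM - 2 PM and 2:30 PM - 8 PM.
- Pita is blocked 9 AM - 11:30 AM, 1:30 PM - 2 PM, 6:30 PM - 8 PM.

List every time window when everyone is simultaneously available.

Nikolai free: 10:30-13:30, 15:00-19:30.
Dmitri free: 10:00-14:30, 15:00-19:30 (invert busy blocks within the working day).
Xiulan free: 10:00-14:00, 15:30-18:30.
Ines free: 12:00-13:30, 14:00-19:00.
Ana free: 09:30-14:00, 14:30-20:00.
Pita free: 11:30-13:30, 14:00-18:30 (invert busy blocks within the working day).
Nikolai ∩ Dmitri: 10:30-13:30, 15:00-19:30.
Nikolai ∩ Dmitri ∩ Xiulan: 10:30-13:30, 15:30-18:30.
Nikolai ∩ Dmitri ∩ Xiulan ∩ Ines: 12:00-13:30, 15:30-18:30.
Nikolai ∩ Dmitri ∩ Xiulan ∩ Ines ∩ Ana: 12:00-13:30, 15:30-18:30.
Nikolai ∩ Dmitri ∩ Xiulan ∩ Ines ∩ Ana ∩ Pita: 12:00-13:30, 15:30-18:30.
So the common availability across everyone is 12:00-13:30, 15:30-18:30.

12:00-13:30, 15:30-18:30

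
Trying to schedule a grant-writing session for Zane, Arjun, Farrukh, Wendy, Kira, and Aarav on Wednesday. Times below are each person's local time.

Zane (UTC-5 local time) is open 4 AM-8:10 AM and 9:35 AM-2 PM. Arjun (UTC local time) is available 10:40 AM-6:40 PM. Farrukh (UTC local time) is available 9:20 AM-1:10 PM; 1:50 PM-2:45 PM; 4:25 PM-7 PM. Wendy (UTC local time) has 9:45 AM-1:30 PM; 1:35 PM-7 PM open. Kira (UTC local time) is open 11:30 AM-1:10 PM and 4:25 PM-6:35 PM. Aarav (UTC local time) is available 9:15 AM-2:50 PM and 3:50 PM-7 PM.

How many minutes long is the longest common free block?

130

Zane in UTC: 09:00-13:10, 14:35-19:00 (add 5h to convert from UTC-5).
Arjun in UTC: 10:40-18:40.
Farrukh in UTC: 09:20-13:10, 13:50-14:45, 16:25-19:00.
Wendy in UTC: 09:45-13:30, 13:35-19:00.
Kira in UTC: 11:30-13:10, 16:25-18:35.
Aarav in UTC: 09:15-14:50, 15:50-19:00.
Zane ∩ Arjun: 10:40-13:10, 14:35-18:40.
Zane ∩ Arjun ∩ Farrukh: 10:40-13:10, 14:35-14:45, 16:25-18:40.
Zane ∩ Arjun ∩ Farrukh ∩ Wendy: 10:40-13:10, 14:35-14:45, 16:25-18:40.
Zane ∩ Arjun ∩ Farrukh ∩ Wendy ∩ Kira: 11:30-13:10, 16:25-18:35.
Zane ∩ Arjun ∩ Farrukh ∩ Wendy ∩ Kira ∩ Aarav: 11:30-13:10, 16:25-18:35.
The longest is 16:25-18:35 at 130 minutes.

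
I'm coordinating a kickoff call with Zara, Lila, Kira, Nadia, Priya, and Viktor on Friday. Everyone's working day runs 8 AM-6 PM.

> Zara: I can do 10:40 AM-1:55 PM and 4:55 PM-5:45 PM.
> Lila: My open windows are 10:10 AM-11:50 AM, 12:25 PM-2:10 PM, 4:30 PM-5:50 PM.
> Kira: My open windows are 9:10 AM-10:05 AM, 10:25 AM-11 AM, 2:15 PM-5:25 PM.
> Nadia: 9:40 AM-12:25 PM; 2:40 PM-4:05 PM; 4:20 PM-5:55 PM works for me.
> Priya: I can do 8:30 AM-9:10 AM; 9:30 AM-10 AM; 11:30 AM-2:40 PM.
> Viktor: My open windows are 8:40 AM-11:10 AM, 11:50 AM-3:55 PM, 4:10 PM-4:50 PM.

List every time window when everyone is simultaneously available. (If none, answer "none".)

none

Zara ∩ Lila: 10:40-11:50, 12:25-13:55, 16:55-17:45.
Zara ∩ Lila ∩ Kira: 10:40-11:00, 16:55-17:25.
Zara ∩ Lila ∩ Kira ∩ Nadia: 10:40-11:00, 16:55-17:25.
Zara ∩ Lila ∩ Kira ∩ Nadia ∩ Priya: ∅.
Zara ∩ Lila ∩ Kira ∩ Nadia ∩ Priya ∩ Viktor: ∅.
There is no time when everyone is free.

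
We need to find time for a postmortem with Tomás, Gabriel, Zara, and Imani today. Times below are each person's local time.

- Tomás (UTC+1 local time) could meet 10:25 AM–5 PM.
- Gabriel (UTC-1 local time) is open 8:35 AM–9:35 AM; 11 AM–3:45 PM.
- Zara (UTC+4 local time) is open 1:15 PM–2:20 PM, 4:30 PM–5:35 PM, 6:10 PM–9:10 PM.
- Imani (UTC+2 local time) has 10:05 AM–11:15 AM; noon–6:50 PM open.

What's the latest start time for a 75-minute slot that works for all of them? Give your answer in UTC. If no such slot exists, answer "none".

14:45

Tomás in UTC: 09:25-16:00 (subtract 1h to convert from UTC+1).
Gabriel in UTC: 09:35-10:35, 12:00-16:45 (add 1h to convert from UTC-1).
Zara in UTC: 09:15-10:20, 12:30-13:35, 14:10-17:10 (subtract 4h to convert from UTC+4).
Imani in UTC: 08:05-09:15, 10:00-16:50 (subtract 2h to convert from UTC+2).
Tomás ∩ Gabriel: 09:35-10:35, 12:00-16:00.
Tomás ∩ Gabriel ∩ Zara: 09:35-10:20, 12:30-13:35, 14:10-16:00.
Tomás ∩ Gabriel ∩ Zara ∩ Imani: 10:00-10:20, 12:30-13:35, 14:10-16:00.
The last common window of at least 75 minutes is 14:10-16:00; a 75-minute meeting can start as late as 14:45 and still end by 16:00.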